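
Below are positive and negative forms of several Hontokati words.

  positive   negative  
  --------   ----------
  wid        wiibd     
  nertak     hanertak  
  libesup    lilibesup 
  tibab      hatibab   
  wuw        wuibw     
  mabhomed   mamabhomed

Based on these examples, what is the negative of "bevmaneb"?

bebevmaneb

"bevmaneb" has 3 vowels. The stems with 3 vowels (libesup → lilibesup, mabhomed → mamabhomed) repeat the first consonant+vowel as a prefix.
So bevmaneb → bebevmaneb.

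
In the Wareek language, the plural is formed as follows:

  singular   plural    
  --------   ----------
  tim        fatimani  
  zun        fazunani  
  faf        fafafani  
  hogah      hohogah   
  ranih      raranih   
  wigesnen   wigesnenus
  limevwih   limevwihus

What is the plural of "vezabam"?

vezabamus

zun and wigesnen both end in -n yet inflect differently (fazunani, wigesnenus), so the final letter is not what conditions the rule; the number of vowels is.
"vezabam" has 3 vowels. The stems with 3 vowels (wigesnen → wigesnenus, limevwih → limevwihus) add -us.
The other patterns: stems with 1 vowel add fa- … -ani around the stem; stems with 2 vowels repeat the first consonant+vowel as a prefix.
So vezabam → vezabamus.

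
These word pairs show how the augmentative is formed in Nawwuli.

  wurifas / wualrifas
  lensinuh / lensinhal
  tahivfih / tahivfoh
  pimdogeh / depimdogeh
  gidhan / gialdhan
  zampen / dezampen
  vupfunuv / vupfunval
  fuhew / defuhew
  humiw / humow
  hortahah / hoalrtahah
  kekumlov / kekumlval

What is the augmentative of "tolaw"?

"tolaw" has last vowel 'a'. The stems whose last vowel is 'a' (gidhan → gialdhan, hortahah → hoalrtahah, wurifas → wualrifas) insert -al- after the first vowel.
So tolaw → toallaw.

toallaw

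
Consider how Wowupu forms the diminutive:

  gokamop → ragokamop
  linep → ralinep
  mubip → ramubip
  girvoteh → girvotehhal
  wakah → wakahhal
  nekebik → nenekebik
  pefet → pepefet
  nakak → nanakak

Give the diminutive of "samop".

rasamop

linep and girvoteh both have last vowel 'e' yet inflect differently (ralinep, girvotehhal), so the last vowel is not what conditions the rule; the final letter is.
"samop" ends in -p. The stems ending in -p (gokamop → ragokamop, linep → ralinep, mubip → ramubip) add the prefix ra-.
So samop → rasamop.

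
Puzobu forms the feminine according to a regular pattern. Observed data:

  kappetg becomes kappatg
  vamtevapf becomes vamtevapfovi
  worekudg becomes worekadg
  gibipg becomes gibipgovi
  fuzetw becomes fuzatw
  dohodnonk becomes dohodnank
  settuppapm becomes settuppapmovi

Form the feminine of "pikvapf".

pikvapfovi

gibipg and worekudg both end in -g yet inflect differently (gibipgovi, worekadg), so the final letter is not what conditions the rule; the second-to-last letter is.
"pikvapf" has second-to-last letter 'p'. The stems whose second-to-last letter is 'p' (gibipg → gibipgovi, settuppapm → settuppapmovi, vamtevapf → vamtevapfovi) add -ovi.
The other pattern: stems whose second-to-last letter is 'd', 'n' or 't' change the last vowel to 'a'.
So pikvapf → pikvapfovi.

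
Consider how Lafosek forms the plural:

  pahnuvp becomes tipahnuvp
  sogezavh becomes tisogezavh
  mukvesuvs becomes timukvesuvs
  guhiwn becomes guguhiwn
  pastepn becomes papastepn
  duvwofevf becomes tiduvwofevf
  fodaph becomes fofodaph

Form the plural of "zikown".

zizikown

sogezavh and fodaph both end in -h yet inflect differently (tisogezavh, fofodaph), so the final letter is not what conditions the rule; the second-to-last letter is.
"zikown" has second-to-last letter 'w'. The one such stem in the data (guhiwn → guguhiwn) repeats the first consonant+vowel as a prefix (as do pastepn, fodaph), so the same rule applies.
So zikown → zizikown.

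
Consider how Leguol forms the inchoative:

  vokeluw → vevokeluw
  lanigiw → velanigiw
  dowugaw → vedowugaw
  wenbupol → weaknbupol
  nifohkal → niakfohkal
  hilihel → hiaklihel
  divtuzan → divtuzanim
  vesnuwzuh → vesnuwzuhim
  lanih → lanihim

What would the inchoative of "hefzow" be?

vehefzow

"hefzow" ends in -w. The stems ending in -w (vokeluw → vevokeluw, lanigiw → velanigiw, dowugaw → vedowugaw) add the prefix ve-.
So hefzow → vehefzow.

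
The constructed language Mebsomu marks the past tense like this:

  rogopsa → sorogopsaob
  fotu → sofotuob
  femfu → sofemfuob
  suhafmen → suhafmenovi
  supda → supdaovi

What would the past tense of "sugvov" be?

"sugvov" begins with s-. The stems beginning with s- (suhafmen → suhafmenovi, supda → supdaovi) add -ovi.
So sugvov → sugvovovi.

sugvovovi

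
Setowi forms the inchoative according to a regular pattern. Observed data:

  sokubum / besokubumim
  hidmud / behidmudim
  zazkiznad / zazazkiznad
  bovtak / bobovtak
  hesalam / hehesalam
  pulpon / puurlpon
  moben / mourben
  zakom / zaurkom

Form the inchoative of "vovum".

bevovumim

hidmud and zazkiznad both end in -d yet inflect differently (behidmudim, zazazkiznad), so the final letter is not what conditions the rule; the last vowel is.
"vovum" has last vowel 'u'. The stems whose last vowel is 'u' (sokubum → besokubumim, hidmud → behidmudim) add be- … -im around the stem.
The other patterns: stems whose last vowel is 'a' repeat the first consonant+vowel as a prefix; stems whose last vowel is 'e' or 'o' insert -ur- after the first vowel.
So vovum → bevovumim.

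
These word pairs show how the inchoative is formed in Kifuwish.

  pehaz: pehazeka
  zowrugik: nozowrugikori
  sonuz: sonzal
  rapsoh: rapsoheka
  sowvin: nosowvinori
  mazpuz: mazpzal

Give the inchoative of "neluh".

nelhal

"neluh" has last vowel 'u'. The stems whose last vowel is 'u' (sonuz → sonzal, mazpuz → mazpzal) delete the last vowel and add -al.
So neluh → nelhal.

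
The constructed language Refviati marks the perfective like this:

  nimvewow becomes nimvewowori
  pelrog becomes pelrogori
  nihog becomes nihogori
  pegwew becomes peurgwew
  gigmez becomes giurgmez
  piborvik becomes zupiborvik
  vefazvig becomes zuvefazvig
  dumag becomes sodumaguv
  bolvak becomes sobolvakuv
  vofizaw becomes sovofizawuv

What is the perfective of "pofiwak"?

nimvewow and pegwew both end in -w yet inflect differently (nimvewowori, peurgwew), so the final letter is not what conditions the rule; the last vowel is.
"pofiwak" has last vowel 'a'. The stems whose last vowel is 'a' (dumag → sodumaguv, bolvak → sobolvakuv, vofizaw → sovofizawuv) add so- … -uv around the stem.
The other patterns: stems whose last vowel is 'o' add -ori; stems whose last vowel is 'e' insert -ur- after the first vowel; stems whose last vowel is 'i' add the prefix zu-.
So pofiwak → sopofiwakuv.

sopofiwakuv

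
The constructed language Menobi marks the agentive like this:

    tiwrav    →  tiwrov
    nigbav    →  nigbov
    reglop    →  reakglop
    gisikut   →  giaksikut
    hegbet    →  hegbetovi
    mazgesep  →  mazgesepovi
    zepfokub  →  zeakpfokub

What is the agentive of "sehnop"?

reglop and mazgesep both end in -p yet inflect differently (reakglop, mazgesepovi), so the final letter is not what conditions the rule; the last vowel is.
"sehnop" has last vowel 'o'. The one such stem in the data (reglop → reakglop) inserts -ak- after the first vowel (as do zepfokub, gisikut), so the same rule applies.
The other patterns: stems whose last vowel is 'a' change the last vowel to 'o'; stems whose last vowel is 'e' add -ovi.
So sehnop → seakhnop.

seakhnop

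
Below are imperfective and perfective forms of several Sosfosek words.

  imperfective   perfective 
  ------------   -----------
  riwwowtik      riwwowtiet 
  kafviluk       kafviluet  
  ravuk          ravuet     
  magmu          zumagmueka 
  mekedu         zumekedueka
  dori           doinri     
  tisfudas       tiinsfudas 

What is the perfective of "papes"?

painpes

"papes" ends in -s. The one such stem in the data (tisfudas → tiinsfudas) inserts -in- after the first vowel (as does dori), so the same rule applies.
The other patterns: stems ending in -k drop the final letter and add -et; stems ending in -u add zu- … -eka around the stem.
So papes → painpes.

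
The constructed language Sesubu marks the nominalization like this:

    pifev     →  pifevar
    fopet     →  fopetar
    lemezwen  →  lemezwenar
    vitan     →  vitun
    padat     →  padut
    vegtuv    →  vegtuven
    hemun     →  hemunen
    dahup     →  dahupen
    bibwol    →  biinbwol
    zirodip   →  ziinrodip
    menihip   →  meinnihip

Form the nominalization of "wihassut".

lemezwen and vitan both end in -n yet inflect differently (lemezwenar, vitun), so the final letter is not what conditions the rule; the last vowel is.
"wihassut" has last vowel 'u'. The stems whose last vowel is 'u' (vegtuv → vegtuven, hemun → hemunen, dahup → dahupen) add -en.
So wihassut → wihassuten.

wihassuten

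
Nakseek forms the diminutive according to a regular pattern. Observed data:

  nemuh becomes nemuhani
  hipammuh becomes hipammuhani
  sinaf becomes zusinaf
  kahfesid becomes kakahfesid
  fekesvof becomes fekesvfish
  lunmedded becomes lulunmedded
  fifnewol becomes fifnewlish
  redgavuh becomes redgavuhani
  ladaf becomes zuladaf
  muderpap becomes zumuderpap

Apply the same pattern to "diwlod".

ladaf and fekesvof both end in -f yet inflect differently (zuladaf, fekesvfish), so the final letter is not what conditions the rule; the last vowel is.
"diwlod" has last vowel 'o'. The stems whose last vowel is 'o' (fekesvof → fekesvfish, fifnewol → fifnewlish) delete the last vowel and add -ish.
The other patterns: stems whose last vowel is 'u' add -ani; stems whose last vowel is 'a' add the prefix zu-; stems whose last vowel is 'e' or 'i' repeat the first consonant+vowel as a prefix.
So diwlod → diwldish.

diwldish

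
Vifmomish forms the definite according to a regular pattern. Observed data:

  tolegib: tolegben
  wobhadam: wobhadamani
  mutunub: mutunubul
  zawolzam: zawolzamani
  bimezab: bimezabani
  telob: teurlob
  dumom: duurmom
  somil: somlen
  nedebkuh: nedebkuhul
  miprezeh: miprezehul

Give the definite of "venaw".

venawani

dumom and wobhadam both end in -m yet inflect differently (duurmom, wobhadamani), so the final letter is not what conditions the rule; the last vowel is.
"venaw" has last vowel 'a'. The stems whose last vowel is 'a' (wobhadam → wobhadamani, zawolzam → zawolzamani, bimezab → bimezabani) add -ani.
The other patterns: stems whose last vowel is 'o' insert -ur- after the first vowel; stems whose last vowel is 'i' delete the last vowel and add -en; stems whose last vowel is 'e' or 'u' add -ul.
So venaw → venawani.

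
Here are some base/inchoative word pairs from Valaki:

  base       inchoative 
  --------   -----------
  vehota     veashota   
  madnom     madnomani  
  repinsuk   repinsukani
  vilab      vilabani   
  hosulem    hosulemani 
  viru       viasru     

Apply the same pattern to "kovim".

kovimani

"kovim" ends in a consonant. The stems ending in a consonant (repinsuk → repinsukani, vilab → vilabani, hosulem → hosulemani) add -ani.
So kovim → kovimani.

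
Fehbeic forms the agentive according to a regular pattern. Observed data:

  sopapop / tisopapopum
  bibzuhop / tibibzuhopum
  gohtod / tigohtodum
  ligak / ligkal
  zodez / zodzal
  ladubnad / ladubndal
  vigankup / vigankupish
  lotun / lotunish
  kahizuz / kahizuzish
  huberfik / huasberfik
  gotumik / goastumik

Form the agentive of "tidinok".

titidinokum

gohtod and ladubnad both end in -d yet inflect differently (tigohtodum, ladubndal), so the final letter is not what conditions the rule; the last vowel is.
"tidinok" has last vowel 'o'. The stems whose last vowel is 'o' (sopapop → tisopapopum, bibzuhop → tibibzuhopum, gohtod → tigohtodum) add ti- … -um around the stem.
So tidinok → titidinokum.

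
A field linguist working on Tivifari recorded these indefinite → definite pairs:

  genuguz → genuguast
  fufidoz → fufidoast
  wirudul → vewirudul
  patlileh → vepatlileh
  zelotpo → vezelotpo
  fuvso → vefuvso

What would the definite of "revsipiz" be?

"revsipiz" ends in -z. The stems ending in -z (genuguz → genuguast, fufidoz → fufidoast) drop the final letter and add -ast.
So revsipiz → revsipiast.

revsipiast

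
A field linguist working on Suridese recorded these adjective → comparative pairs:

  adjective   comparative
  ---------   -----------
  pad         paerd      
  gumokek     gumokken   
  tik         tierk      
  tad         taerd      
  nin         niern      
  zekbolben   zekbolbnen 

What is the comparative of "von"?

voern

nin and zekbolben both end in -n yet inflect differently (niern, zekbolbnen), so the final letter is not what conditions the rule; the number of vowels is.
"von" has 1 vowel. The stems with 1 vowel (nin → niern, tik → tierk, pad → paerd) insert -er- after the first vowel.
The other pattern: stems with 3 vowels delete the last vowel and add -en.
So von → voern.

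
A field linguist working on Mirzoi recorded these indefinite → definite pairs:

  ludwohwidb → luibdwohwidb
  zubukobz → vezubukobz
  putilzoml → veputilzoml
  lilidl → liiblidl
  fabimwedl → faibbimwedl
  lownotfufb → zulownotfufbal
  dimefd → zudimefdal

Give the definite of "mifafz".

zumifafzal

lownotfufb and ludwohwidb both end in -b yet inflect differently (zulownotfufbal, luibdwohwidb), so the final letter is not what conditions the rule; the second-to-last letter is.
"mifafz" has second-to-last letter 'f'. The stems whose second-to-last letter is 'f' (dimefd → zudimefdal, lownotfufb → zulownotfufbal) add zu- … -al around the stem.
So mifafz → zumifafzal.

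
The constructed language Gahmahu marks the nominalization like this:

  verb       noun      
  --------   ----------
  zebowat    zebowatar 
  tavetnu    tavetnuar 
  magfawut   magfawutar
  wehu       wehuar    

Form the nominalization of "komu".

komuar

Every pair shown (zebowat → zebowatar, tavetnu → tavetnuar, magfawut → magfawutar, …) follows the same rule: add -ar.
So komu → komuar.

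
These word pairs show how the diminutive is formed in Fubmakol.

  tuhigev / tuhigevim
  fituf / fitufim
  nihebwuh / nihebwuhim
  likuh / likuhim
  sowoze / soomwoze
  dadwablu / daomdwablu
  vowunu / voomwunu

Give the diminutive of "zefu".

zeomfu

tuhigev and sowoze both have last vowel 'e' yet inflect differently (tuhigevim, soomwoze), so the last vowel is not what conditions the rule; whether the stem ends in a vowel or a consonant is.
"zefu" ends in a vowel. The stems ending in a vowel (sowoze → soomwoze, dadwablu → daomdwablu, vowunu → voomwunu) insert -om- after the first vowel.
The other pattern: stems ending in a consonant add -im.
So zefu → zeomfu.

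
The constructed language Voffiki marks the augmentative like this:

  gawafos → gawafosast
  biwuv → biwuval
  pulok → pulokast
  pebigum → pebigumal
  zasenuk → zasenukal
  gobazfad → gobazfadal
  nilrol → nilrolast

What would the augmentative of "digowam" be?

"digowam" has last vowel 'a'. The one such stem in the data (gobazfad → gobazfadal) adds -al, so the same rule applies.
So digowam → digowamal.

digowamal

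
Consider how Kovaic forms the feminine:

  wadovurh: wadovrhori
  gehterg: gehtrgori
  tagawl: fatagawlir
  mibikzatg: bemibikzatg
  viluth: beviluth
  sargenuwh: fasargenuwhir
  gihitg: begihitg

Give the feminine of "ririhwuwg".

faririhwuwgir

wadovurh and sargenuwh both end in -h yet inflect differently (wadovrhori, fasargenuwhir), so the final letter is not what conditions the rule; the second-to-last letter is.
"ririhwuwg" has second-to-last letter 'w'. The stems whose second-to-last letter is 'w' (tagawl → fatagawlir, sargenuwh → fasargenuwhir) add fa- … -ir around the stem.
The other patterns: stems whose second-to-last letter is 'r' delete the last vowel and add -ori; stems whose second-to-last letter is 't' add the prefix be-.
So ririhwuwg → faririhwuwgir.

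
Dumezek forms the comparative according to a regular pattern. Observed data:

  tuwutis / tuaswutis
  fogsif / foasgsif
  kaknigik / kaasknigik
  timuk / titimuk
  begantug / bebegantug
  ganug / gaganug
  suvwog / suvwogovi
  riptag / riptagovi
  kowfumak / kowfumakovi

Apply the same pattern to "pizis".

kaknigik and timuk both end in -k yet inflect differently (kaasknigik, titimuk), so the final letter is not what conditions the rule; the last vowel is.
"pizis" has last vowel 'i'. The stems whose last vowel is 'i' (tuwutis → tuaswutis, fogsif → foasgsif, kaknigik → kaasknigik) insert -as- after the first vowel.
So pizis → piaszis.

piaszis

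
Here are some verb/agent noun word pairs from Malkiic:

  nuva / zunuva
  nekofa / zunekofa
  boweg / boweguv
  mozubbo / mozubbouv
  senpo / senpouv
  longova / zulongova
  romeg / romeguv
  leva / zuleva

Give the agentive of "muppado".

leva and romeg both have 2 vowels yet inflect differently (zuleva, romeguv), so the number of vowels is not what conditions the rule; the final letter is.
"muppado" ends in -o. The stems ending in -o (senpo → senpouv, mozubbo → mozubbouv) add -uv.
The other pattern: stems ending in -a add the prefix zu-.
So muppado → muppadouv.

muppadouv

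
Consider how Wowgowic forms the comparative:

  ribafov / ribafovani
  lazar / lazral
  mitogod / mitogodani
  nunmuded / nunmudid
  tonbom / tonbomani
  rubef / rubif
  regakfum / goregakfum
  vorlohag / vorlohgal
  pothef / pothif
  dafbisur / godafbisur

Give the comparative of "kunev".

kuniv

mitogod and nunmuded both end in -d yet inflect differently (mitogodani, nunmudid), so the final letter is not what conditions the rule; the last vowel is.
"kunev" has last vowel 'e'. The stems whose last vowel is 'e' (rubef → rubif, nunmuded → nunmudid, pothef → pothif) change the last vowel to 'i'.
The other patterns: stems whose last vowel is 'o' add -ani; stems whose last vowel is 'u' add the prefix go-; stems whose last vowel is 'a' delete the last vowel and add -al.
So kunev → kuniv.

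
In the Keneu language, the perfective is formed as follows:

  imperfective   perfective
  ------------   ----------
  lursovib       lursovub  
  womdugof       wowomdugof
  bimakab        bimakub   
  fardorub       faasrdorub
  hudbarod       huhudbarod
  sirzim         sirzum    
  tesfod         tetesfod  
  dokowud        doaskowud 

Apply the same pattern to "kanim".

tesfod and dokowud both end in -d yet inflect differently (tetesfod, doaskowud), so the final letter is not what conditions the rule; the last vowel is.
"kanim" has last vowel 'i'. The stems whose last vowel is 'i' (sirzim → sirzum, lursovib → lursovub) change the last vowel to 'u'.
The other patterns: stems whose last vowel is 'o' repeat the first consonant+vowel as a prefix; stems whose last vowel is 'u' insert -as- after the first vowel.
So kanim → kanum.

kanum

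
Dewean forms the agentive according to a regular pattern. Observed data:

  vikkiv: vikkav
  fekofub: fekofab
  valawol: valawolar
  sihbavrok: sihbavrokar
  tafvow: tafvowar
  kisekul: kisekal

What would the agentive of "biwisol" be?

biwisolar

"biwisol" has last vowel 'o'. The stems whose last vowel is 'o' (tafvow → tafvowar, sihbavrok → sihbavrokar, valawol → valawolar) add -ar.
So biwisol → biwisolar.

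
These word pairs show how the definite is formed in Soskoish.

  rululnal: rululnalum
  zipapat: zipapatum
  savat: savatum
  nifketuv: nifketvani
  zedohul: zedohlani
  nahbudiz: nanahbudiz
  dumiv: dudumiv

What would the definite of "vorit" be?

vovorit

rululnal and zedohul both end in -l yet inflect differently (rululnalum, zedohlani), so the final letter is not what conditions the rule; the last vowel is.
"vorit" has last vowel 'i'. The stems whose last vowel is 'i' (nahbudiz → nanahbudiz, dumiv → dudumiv) repeat the first consonant+vowel as a prefix.
So vorit → vovorit.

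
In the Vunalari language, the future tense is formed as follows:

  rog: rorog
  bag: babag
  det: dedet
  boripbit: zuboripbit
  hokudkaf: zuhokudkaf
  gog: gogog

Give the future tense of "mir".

mimir

det and boripbit both end in -t yet inflect differently (dedet, zuboripbit), so the final letter is not what conditions the rule; the number of vowels is.
"mir" has 1 vowel. The stems with 1 vowel (gog → gogog, bag → babag, det → dedet) repeat the first consonant+vowel as a prefix.
So mir → mimir.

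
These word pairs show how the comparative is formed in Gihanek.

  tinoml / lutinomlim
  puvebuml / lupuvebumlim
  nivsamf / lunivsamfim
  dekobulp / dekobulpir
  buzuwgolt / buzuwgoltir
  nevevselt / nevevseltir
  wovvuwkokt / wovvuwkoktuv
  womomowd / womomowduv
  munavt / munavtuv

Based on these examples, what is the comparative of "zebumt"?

luzebumtim

buzuwgolt and wovvuwkokt both end in -t yet inflect differently (buzuwgoltir, wovvuwkoktuv), so the final letter is not what conditions the rule; the second-to-last letter is.
"zebumt" has second-to-last letter 'm'. The stems whose second-to-last letter is 'm' (tinoml → lutinomlim, puvebuml → lupuvebumlim, nivsamf → lunivsamfim) add lu- … -im around the stem.
The other patterns: stems whose second-to-last letter is 'l' add -ir; stems whose second-to-last letter is 'k', 'v' or 'w' add -uv.
So zebumt → luzebumtim.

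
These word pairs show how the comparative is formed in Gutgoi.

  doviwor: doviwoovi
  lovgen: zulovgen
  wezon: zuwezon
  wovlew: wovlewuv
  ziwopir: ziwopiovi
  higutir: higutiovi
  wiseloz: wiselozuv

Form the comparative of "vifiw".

vifiwuv

"vifiw" ends in -w. The one such stem in the data (wovlew → wovlewuv) adds -uv, so the same rule applies.
So vifiw → vifiwuv.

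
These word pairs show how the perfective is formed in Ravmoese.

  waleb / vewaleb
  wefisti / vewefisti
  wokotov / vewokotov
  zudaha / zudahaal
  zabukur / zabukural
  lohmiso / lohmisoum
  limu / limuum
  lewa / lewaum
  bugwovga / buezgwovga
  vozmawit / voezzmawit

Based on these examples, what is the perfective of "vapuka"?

zudaha and lewa both end in -a yet inflect differently (zudahaal, lewaum), so the final letter is not what conditions the rule; the first letter is.
"vapuka" begins with v-. The one such stem in the data (vozmawit → voezzmawit) inserts -ez- after the first vowel (as does bugwovga), so the same rule applies.
The other patterns: stems beginning with w- add the prefix ve-; stems beginning with z- add -al; stems beginning with l- add -um.
So vapuka → vaezpuka.

vaezpuka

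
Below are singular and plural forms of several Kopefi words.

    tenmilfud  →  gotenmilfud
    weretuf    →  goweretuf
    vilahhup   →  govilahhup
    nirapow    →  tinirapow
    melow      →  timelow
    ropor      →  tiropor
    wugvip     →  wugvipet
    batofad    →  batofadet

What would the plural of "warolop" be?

"warolop" has last vowel 'o'. The stems whose last vowel is 'o' (nirapow → tinirapow, melow → timelow, ropor → tiropor) add the prefix ti-.
The other patterns: stems whose last vowel is 'u' add the prefix go-; stems whose last vowel is 'a' or 'i' add -et.
So warolop → tiwarolop.

tiwarolop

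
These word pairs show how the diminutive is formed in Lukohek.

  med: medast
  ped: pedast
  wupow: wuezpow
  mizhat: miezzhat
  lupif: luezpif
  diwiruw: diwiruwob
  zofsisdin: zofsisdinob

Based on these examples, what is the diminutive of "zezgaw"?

zeezzgaw

wupow and diwiruw both end in -w yet inflect differently (wuezpow, diwiruwob), so the final letter is not what conditions the rule; the number of vowels is.
"zezgaw" has 2 vowels. The stems with 2 vowels (wupow → wuezpow, mizhat → miezzhat, lupif → luezpif) insert -ez- after the first vowel.
The other patterns: stems with 1 vowel add -ast; stems with 3 vowels add -ob.
So zezgaw → zeezzgaw.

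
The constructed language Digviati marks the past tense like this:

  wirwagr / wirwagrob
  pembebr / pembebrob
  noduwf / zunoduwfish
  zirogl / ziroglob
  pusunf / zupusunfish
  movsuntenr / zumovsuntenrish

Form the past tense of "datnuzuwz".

wirwagr and movsuntenr both end in -r yet inflect differently (wirwagrob, zumovsuntenrish), so the final letter is not what conditions the rule; the second-to-last letter is.
"datnuzuwz" has second-to-last letter 'w'. The one such stem in the data (noduwf → zunoduwfish) adds zu- … -ish around the stem, so the same rule applies.
The other pattern: stems whose second-to-last letter is 'b' or 'g' add -ob.
So datnuzuwz → zudatnuzuwzish.

zudatnuzuwzish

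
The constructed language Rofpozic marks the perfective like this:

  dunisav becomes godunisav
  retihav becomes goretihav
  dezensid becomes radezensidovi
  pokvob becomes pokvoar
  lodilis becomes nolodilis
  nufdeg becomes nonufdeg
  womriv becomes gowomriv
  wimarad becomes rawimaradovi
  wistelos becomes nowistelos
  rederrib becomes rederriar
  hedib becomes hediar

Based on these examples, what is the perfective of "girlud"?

ragirludovi

"girlud" ends in -d. The stems ending in -d (dezensid → radezensidovi, wimarad → rawimaradovi) add ra- … -ovi around the stem.
The other patterns: stems ending in -b drop the final letter and add -ar; stems ending in -v add the prefix go-; stems ending in -g or -s add the prefix no-.
So girlud → ragirludovi.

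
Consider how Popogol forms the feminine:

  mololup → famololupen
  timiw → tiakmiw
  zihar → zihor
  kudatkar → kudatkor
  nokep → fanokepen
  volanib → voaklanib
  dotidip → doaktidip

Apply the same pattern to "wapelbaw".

wapelbow

dotidip and mololup both end in -p yet inflect differently (doaktidip, famololupen), so the final letter is not what conditions the rule; the last vowel is.
"wapelbaw" has last vowel 'a'. The stems whose last vowel is 'a' (kudatkar → kudatkor, zihar → zihor) change the last vowel to 'o'.
The other patterns: stems whose last vowel is 'i' insert -ak- after the first vowel; stems whose last vowel is 'e' or 'u' add fa- … -en around the stem.
So wapelbaw → wapelbow.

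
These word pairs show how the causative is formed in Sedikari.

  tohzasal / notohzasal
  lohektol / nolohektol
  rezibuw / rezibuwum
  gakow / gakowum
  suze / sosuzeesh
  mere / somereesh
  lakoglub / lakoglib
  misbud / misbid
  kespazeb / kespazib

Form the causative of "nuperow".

lohektol and gakow both have last vowel 'o' yet inflect differently (nolohektol, gakowum), so the last vowel is not what conditions the rule; the final letter is.
"nuperow" ends in -w. The stems ending in -w (rezibuw → rezibuwum, gakow → gakowum) add -um.
The other patterns: stems ending in -l add the prefix no-; stems ending in -e add so- … -esh around the stem; stems ending in -b or -d change the last vowel to 'i'.
So nuperow → nuperowum.

nuperowum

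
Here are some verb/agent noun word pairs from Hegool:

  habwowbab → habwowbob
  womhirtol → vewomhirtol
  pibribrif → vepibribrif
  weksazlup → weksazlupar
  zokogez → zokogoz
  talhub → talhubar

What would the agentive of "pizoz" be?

vepizoz

talhub and habwowbab both end in -b yet inflect differently (talhubar, habwowbob), so the final letter is not what conditions the rule; the last vowel is.
"pizoz" has last vowel 'o'. The one such stem in the data (womhirtol → vewomhirtol) adds the prefix ve-, so the same rule applies.
The other patterns: stems whose last vowel is 'u' add -ar; stems whose last vowel is 'a' or 'e' change the last vowel to 'o'.
So pizoz → vepizoz.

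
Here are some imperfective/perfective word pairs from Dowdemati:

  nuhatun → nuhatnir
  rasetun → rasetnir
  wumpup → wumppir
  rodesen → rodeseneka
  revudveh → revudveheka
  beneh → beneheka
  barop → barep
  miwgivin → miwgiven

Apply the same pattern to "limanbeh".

nuhatun and rodesen both end in -n yet inflect differently (nuhatnir, rodeseneka), so the final letter is not what conditions the rule; the last vowel is.
"limanbeh" has last vowel 'e'. The stems whose last vowel is 'e' (rodesen → rodeseneka, revudveh → revudveheka, beneh → beneheka) add -eka.
The other patterns: stems whose last vowel is 'u' delete the last vowel and add -ir; stems whose last vowel is 'i' or 'o' change the last vowel to 'e'.
So limanbeh → limanbeheka.

limanbeheka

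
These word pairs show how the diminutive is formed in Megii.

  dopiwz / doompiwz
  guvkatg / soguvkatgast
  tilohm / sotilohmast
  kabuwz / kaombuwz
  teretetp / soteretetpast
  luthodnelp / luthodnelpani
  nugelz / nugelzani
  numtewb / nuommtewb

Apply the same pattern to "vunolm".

nugelz and kabuwz both end in -z yet inflect differently (nugelzani, kaombuwz), so the final letter is not what conditions the rule; the second-to-last letter is.
"vunolm" has second-to-last letter 'l'. The stems whose second-to-last letter is 'l' (luthodnelp → luthodnelpani, nugelz → nugelzani) add -ani.
The other patterns: stems whose second-to-last letter is 'w' insert -om- after the first vowel; stems whose second-to-last letter is 'h' or 't' add so- … -ast around the stem.
So vunolm → vunolmani.

vunolmani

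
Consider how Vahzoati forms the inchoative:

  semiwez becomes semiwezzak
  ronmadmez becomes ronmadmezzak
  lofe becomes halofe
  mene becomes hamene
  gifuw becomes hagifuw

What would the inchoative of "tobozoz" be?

"tobozoz" ends in -z. The stems ending in -z (semiwez → semiwezzak, ronmadmez → ronmadmezzak) double the final consonant and add -ak.
The other pattern: stems ending in -e or -w add the prefix ha-.
So tobozoz → tobozozzak.

tobozozzak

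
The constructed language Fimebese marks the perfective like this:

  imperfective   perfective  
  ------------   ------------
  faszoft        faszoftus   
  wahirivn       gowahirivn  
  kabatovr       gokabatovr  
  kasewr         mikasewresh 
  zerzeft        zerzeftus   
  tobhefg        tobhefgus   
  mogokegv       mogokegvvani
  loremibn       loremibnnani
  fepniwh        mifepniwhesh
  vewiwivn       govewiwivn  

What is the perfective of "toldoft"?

toldoftus

"toldoft" has second-to-last letter 'f'. The stems whose second-to-last letter is 'f' (faszoft → faszoftus, zerzeft → zerzeftus, tobhefg → tobhefgus) add -us.
So toldoft → toldoftus.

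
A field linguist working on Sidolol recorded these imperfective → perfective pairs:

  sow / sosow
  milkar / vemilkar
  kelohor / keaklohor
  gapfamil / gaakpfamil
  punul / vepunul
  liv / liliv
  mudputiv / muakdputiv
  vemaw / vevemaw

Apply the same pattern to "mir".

mimir

milkar and kelohor both end in -r yet inflect differently (vemilkar, keaklohor), so the final letter is not what conditions the rule; the number of vowels is.
"mir" has 1 vowel. The stems with 1 vowel (liv → liliv, sow → sosow) repeat the first consonant+vowel as a prefix.
So mir → mimir.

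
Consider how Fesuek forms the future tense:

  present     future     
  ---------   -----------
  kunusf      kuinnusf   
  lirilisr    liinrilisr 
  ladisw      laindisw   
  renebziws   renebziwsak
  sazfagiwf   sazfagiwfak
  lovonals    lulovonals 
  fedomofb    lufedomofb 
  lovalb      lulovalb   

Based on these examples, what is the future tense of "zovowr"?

zovowrak

kunusf and sazfagiwf both end in -f yet inflect differently (kuinnusf, sazfagiwfak), so the final letter is not what conditions the rule; the second-to-last letter is.
"zovowr" has second-to-last letter 'w'. The stems whose second-to-last letter is 'w' (renebziws → renebziwsak, sazfagiwf → sazfagiwfak) add -ak.
So zovowr → zovowrak.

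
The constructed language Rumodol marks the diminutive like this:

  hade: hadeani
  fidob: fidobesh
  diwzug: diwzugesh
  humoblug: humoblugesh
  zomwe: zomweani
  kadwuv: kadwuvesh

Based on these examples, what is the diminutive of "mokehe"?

hade and humoblug both begin with h- yet inflect differently (hadeani, humoblugesh), so the first letter is not what conditions the rule; whether the stem ends in a vowel or a consonant is.
"mokehe" ends in a vowel. The stems ending in a vowel (zomwe → zomweani, hade → hadeani) add -ani.
The other pattern: stems ending in a consonant add -esh.
So mokehe → mokeheani.

mokeheani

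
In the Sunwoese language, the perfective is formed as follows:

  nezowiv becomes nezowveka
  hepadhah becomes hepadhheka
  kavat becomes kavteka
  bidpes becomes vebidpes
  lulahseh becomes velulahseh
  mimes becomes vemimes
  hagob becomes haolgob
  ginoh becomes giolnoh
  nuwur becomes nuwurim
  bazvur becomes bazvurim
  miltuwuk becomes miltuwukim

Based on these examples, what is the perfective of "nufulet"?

hepadhah and lulahseh both end in -h yet inflect differently (hepadhheka, velulahseh), so the final letter is not what conditions the rule; the last vowel is.
"nufulet" has last vowel 'e'. The stems whose last vowel is 'e' (bidpes → vebidpes, lulahseh → velulahseh, mimes → vemimes) add the prefix ve-.
The other patterns: stems whose last vowel is 'a' or 'i' delete the last vowel and add -eka; stems whose last vowel is 'o' insert -ol- after the first vowel; stems whose last vowel is 'u' add -im.
So nufulet → venufulet.

venufulet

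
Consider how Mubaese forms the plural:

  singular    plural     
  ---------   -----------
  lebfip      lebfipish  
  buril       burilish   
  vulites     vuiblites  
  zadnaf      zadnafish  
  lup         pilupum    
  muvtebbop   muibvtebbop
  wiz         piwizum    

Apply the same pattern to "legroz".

lup and lebfip both end in -p yet inflect differently (pilupum, lebfipish), so the final letter is not what conditions the rule; the number of vowels is.
"legroz" has 2 vowels. The stems with 2 vowels (lebfip → lebfipish, zadnaf → zadnafish, buril → burilish) add -ish.
The other patterns: stems with 1 vowel add pi- … -um around the stem; stems with 3 vowels insert -ib- after the first vowel.
So legroz → legrozish.

legrozish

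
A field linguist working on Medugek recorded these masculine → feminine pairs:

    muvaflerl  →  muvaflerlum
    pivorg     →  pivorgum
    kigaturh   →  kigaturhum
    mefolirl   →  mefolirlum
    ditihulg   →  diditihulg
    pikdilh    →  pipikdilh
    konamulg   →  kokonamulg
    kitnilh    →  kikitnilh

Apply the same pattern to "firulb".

fifirulb

pivorg and ditihulg both end in -g yet inflect differently (pivorgum, diditihulg), so the final letter is not what conditions the rule; the second-to-last letter is.
"firulb" has second-to-last letter 'l'. The stems whose second-to-last letter is 'l' (ditihulg → diditihulg, pikdilh → pipikdilh, konamulg → kokonamulg) repeat the first consonant+vowel as a prefix.
The other pattern: stems whose second-to-last letter is 'r' add -um.
So firulb → fifirulb.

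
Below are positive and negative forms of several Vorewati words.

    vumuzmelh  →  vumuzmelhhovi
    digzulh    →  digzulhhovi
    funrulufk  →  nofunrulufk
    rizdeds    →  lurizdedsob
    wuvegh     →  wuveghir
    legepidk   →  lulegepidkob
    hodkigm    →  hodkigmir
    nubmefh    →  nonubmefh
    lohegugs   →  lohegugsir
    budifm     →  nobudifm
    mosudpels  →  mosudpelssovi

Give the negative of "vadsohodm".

luvadsohodmob

lohegugs and rizdeds both end in -s yet inflect differently (lohegugsir, lurizdedsob), so the final letter is not what conditions the rule; the second-to-last letter is.
"vadsohodm" has second-to-last letter 'd'. The stems whose second-to-last letter is 'd' (rizdeds → lurizdedsob, legepidk → lulegepidkob) add lu- … -ob around the stem.
The other patterns: stems whose second-to-last letter is 'g' add -ir; stems whose second-to-last letter is 'f' add the prefix no-; stems whose second-to-last letter is 'l' double the final consonant and add -ovi.
So vadsohodm → luvadsohodmob.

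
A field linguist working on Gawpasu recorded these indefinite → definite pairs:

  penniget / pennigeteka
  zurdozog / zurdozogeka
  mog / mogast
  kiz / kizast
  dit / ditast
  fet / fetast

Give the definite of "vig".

vigast

zurdozog and mog both end in -g yet inflect differently (zurdozogeka, mogast), so the final letter is not what conditions the rule; the number of vowels is.
"vig" has 1 vowel. The stems with 1 vowel (mog → mogast, kiz → kizast, dit → ditast) add -ast.
The other pattern: stems with 3 vowels add -eka.
So vig → vigast.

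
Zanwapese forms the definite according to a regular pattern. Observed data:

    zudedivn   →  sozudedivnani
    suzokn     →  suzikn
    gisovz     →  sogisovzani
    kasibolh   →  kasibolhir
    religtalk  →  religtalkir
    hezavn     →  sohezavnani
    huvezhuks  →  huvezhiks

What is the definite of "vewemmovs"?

suzokn and hezavn both end in -n yet inflect differently (suzikn, sohezavnani), so the final letter is not what conditions the rule; the second-to-last letter is.
"vewemmovs" has second-to-last letter 'v'. The stems whose second-to-last letter is 'v' (hezavn → sohezavnani, zudedivn → sozudedivnani, gisovz → sogisovzani) add so- … -ani around the stem.
The other patterns: stems whose second-to-last letter is 'k' change the last vowel to 'i'; stems whose second-to-last letter is 'l' add -ir.
So vewemmovs → sovewemmovsani.

sovewemmovsani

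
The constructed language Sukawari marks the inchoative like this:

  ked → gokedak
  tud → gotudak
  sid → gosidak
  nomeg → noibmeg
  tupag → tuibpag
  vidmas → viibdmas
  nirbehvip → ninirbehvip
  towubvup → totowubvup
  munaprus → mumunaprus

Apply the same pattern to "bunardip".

vidmas and munaprus both end in -s yet inflect differently (viibdmas, mumunaprus), so the final letter is not what conditions the rule; the number of vowels is.
"bunardip" has 3 vowels. The stems with 3 vowels (nirbehvip → ninirbehvip, towubvup → totowubvup, munaprus → mumunaprus) repeat the first consonant+vowel as a prefix.
The other patterns: stems with 1 vowel add go- … -ak around the stem; stems with 2 vowels insert -ib- after the first vowel.
So bunardip → bubunardip.

bubunardip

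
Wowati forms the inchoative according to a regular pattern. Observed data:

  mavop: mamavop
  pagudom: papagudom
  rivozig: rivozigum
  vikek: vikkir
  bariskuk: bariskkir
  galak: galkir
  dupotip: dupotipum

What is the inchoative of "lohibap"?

"lohibap" has last vowel 'a'. The one such stem in the data (galak → galkir) deletes the last vowel and adds -ir (as do vikek, bariskuk), so the same rule applies.
The other patterns: stems whose last vowel is 'o' repeat the first consonant+vowel as a prefix; stems whose last vowel is 'i' add -um.
So lohibap → lohibpir.

lohibpir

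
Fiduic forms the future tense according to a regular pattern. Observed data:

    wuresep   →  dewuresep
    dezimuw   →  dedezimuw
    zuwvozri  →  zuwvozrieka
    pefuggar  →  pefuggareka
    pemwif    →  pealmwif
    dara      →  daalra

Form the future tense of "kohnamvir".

kohnamvireka

"kohnamvir" ends in -r. The one such stem in the data (pefuggar → pefuggareka) adds -eka, so the same rule applies.
So kohnamvir → kohnamvireka.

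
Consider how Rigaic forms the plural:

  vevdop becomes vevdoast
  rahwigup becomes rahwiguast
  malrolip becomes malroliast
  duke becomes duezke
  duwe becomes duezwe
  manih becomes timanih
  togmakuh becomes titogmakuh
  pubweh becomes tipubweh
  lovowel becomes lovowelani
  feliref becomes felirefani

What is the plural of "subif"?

subifani

malrolip and manih both have last vowel 'i' yet inflect differently (malroliast, timanih), so the last vowel is not what conditions the rule; the final letter is.
"subif" ends in -f. The one such stem in the data (feliref → felirefani) adds -ani, so the same rule applies.
So subif → subifani.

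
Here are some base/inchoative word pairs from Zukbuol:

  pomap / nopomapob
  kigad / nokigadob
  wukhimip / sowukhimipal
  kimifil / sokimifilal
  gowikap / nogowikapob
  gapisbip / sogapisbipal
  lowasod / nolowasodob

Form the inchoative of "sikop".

gowikap and wukhimip both end in -p yet inflect differently (nogowikapob, sowukhimipal), so the final letter is not what conditions the rule; the last vowel is.
"sikop" has last vowel 'o'. The one such stem in the data (lowasod → nolowasodob) adds no- … -ob around the stem, so the same rule applies.
So sikop → nosikopob.

nosikopob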